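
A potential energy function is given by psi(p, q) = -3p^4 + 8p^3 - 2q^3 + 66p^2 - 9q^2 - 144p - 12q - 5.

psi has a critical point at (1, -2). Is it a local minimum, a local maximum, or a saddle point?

The mixed partial ∂²psi/∂p∂q is 0, so the Hessian at any point is diag(psi_pp, psi_qq) = diag(12(-3p^2 + 4p + 11), -6(2q + 3)).
At (1, -2): H = diag(144, 6).
Both eigenvalues are positive, so H is positive definite: a local minimum.

local minimum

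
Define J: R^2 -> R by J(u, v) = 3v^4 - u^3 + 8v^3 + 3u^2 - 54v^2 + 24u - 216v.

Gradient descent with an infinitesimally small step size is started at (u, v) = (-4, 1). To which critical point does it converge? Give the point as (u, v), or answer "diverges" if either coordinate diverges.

J is separable, so gradient descent decouples: u follows -∂J/∂u, v follows -∂J/∂v.
∂J/∂u = -3(u - 4)(u + 2); at u=-4 this is -48, so u increases.
∂J/∂v = 12(v - 3)(v + 2)(v + 3); at v=1 this is -288, so v increases.
u converges to its nearest critical value -2 (a local min of the u-part); v converges to 3. The iterate converges to (-2, 3).

(-2, 3)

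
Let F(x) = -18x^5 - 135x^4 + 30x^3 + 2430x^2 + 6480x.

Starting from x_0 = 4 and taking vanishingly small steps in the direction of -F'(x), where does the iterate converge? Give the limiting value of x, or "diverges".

F'(x) = -90(x - 3)(x + 2)(x + 3)(x + 4), so F'(4) = -30240.
Gradient descent moves in the -F' direction, i.e. x is increasing.
There is no critical point above x=4, and F' keeps the same sign, so the iterate runs off to +∞.

diverges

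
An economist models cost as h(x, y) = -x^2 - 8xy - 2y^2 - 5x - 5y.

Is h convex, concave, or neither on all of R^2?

neither

h is quadratic, so its Hessian is the constant matrix H = [[-2, -8], [-8, -4]].
det(H) = -56, tr(H) = -6.
det(H) < 0, so H is indefinite: neither convex nor concave.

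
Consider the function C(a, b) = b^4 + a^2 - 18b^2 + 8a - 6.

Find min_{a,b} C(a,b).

-103

C(a,b) separates as P(a) + Q(b) − 6, so its minimum is min P + min Q − 6.
P'(a) = 2a + 8 vanishes at a ∈ {-4}; Q'(b) = 4b(b - 3)(b + 3) vanishes at b ∈ {-3, 0, 3}.
Local minima of P (where P''>0): P(-4)=-16. Local minima of Q: Q(-3)=-81, Q(3)=-81.
So the global minimum of C is P(-4) + Q(-3) − 6 = -16 − 81 − 6 = -103, attained at (-4, -3).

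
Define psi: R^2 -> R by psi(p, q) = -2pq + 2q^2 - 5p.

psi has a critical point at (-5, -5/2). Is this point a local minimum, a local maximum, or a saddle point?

The Hessian of psi is constant: H = [[0, -2], [-2, 4]].
det(H) = 0·4 − (-2)² = -4.
Since det(H) < 0, H is indefinite and the critical point is a saddle point.

saddle point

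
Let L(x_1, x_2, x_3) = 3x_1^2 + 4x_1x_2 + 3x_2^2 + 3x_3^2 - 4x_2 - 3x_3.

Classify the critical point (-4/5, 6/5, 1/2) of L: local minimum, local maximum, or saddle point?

local minimum

The Hessian is constant: H = [[6, 4, 0], [4, 6, 0], [0, 0, 6]].
Leading principal minors: Δ₁ = 6, Δ₂ = 20, Δ₃ = 120.
All leading minors are positive, so H is positive definite: a local minimum.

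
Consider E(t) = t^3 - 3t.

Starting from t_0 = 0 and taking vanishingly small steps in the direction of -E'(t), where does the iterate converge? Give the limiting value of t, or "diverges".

1

E'(t) = 3(t - 1)(t + 1), so E'(0) = -3.
Gradient descent moves in the -E' direction, i.e. t is increasing.
The nearest critical point in that direction is t = 1, where E'' = 6 > 0 (a local minimum). The iterate converges there.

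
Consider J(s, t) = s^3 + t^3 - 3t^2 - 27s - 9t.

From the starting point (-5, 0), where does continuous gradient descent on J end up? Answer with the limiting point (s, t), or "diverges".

diverges

J is separable, so gradient descent decouples: s follows -∂J/∂s, t follows -∂J/∂t.
∂J/∂s = 3(s - 3)(s + 3); at s=-5 this is 48, so s decreases.
∂J/∂t = 3(t - 3)(t + 1); at t=0 this is -9, so t increases.
The s-coordinate has no critical point in that direction and runs off to infinity.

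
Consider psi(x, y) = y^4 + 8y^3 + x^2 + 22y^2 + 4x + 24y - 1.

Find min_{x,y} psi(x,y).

-14

psi(x,y) separates as P(x) + Q(y) − 1, so its minimum is min P + min Q − 1.
P'(x) = 2x + 4 vanishes at x ∈ {-2}; Q'(y) = 4(y + 1)(y + 2)(y + 3) vanishes at y ∈ {-3, -2, -1}.
Local minima of P (where P''>0): P(-2)=-4. Local minima of Q: Q(-3)=-9, Q(-1)=-9.
So the global minimum of psi is P(-2) + Q(-3) − 1 = -4 − 9 − 1 = -14, attained at (-2, -3).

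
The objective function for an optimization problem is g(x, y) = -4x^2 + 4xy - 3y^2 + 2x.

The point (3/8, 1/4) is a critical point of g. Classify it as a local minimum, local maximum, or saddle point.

The Hessian of g is constant: H = [[-8, 4], [4, -6]].
det(H) = (-8)·(-6) − 4² = 32.
det(H) > 0 and tr(H) = -14 < 0, so H is negative definite and the point is a local maximum.

local maximum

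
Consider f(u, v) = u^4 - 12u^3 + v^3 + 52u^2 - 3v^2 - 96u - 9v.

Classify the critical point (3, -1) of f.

local maximum

The mixed partial ∂²f/∂u∂v is 0, so the Hessian at any point is diag(f_uu, f_vv) = diag(4(3u^2 - 18u + 26), 6(v - 1)).
At (3, -1): H = diag(-4, -12).
Both eigenvalues are negative, so H is negative definite: a local maximum.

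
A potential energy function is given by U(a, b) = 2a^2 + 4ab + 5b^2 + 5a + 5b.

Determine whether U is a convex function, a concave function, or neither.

U is quadratic, so its Hessian is the constant matrix H = [[4, 4], [4, 10]].
det(H) = 24, tr(H) = 14.
det(H) > 0 and tr(H) > 0, so H is positive definite everywhere: convex.

convex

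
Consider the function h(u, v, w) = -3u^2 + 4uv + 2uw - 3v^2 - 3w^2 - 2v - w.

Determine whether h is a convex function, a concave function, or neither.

h is quadratic, so its Hessian is the constant matrix H = [[-6, 4, 2], [4, -6, 0], [2, 0, -6]].
Leading principal minors: -6, 20, -96.
Signs alternate −, +, − ⇒ H ≺ 0 ⇒ concave.

concave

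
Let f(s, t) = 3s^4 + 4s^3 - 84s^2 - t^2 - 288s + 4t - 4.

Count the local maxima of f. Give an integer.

f separates as a function of s plus a function of t, so ∇f=0 decouples.
∂f/∂s = 12(s - 4)(s + 2)(s + 3) = 0 at s ∈ {-3, -2, 4}; ∂f/∂t = -2(t - 2) = 0 at t ∈ {2}.
The Hessian is diagonal: diag(f_ss, f_tt). Second derivatives: f_ss(-3)=84, f_ss(-2)=-72, f_ss(4)=504; f_tt(2)=-2.
Local maxima occur where both diagonal entries negative: (-2, 2). Count: 1.

1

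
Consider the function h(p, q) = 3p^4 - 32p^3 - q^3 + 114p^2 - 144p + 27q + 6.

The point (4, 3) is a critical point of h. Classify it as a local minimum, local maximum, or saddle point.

The mixed partial ∂²h/∂p∂q is 0, so the Hessian at any point is diag(h_pp, h_qq) = diag(12(3p^2 - 16p + 19), -6q).
At (4, 3): H = diag(36, -18).
The eigenvalues have opposite signs, so H is indefinite: a saddle point.

saddle point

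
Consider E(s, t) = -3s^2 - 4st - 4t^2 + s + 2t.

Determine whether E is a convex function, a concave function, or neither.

concave

E is quadratic, so its Hessian is the constant matrix H = [[-6, -4], [-4, -8]].
det(H) = 32, tr(H) = -14.
det(H) > 0 and tr(H) < 0, so H is negative definite everywhere: concave.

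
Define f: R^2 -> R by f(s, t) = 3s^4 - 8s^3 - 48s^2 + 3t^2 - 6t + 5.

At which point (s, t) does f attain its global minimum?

f(s,t) separates as P(s) + Q(t) + 5, so its minimum is min P + min Q + 5.
P'(s) = 12s(s - 4)(s + 2) vanishes at s ∈ {-2, 0, 4}; Q'(t) = 6(t - 1) vanishes at t ∈ {1}.
Local minima of P (where P''>0): P(-2)=-80, P(4)=-512. Local minima of Q: Q(1)=-3.
So the global minimum of f is P(4) + Q(1) + 5 = -512 − 3 + 5 = -510, attained at (4, 1).

(4, 1)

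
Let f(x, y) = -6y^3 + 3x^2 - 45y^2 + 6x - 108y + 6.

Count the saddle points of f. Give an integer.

f separates as a function of x plus a function of y, so ∇f=0 decouples.
∂f/∂x = 6(x + 1) = 0 at x ∈ {-1}; ∂f/∂y = -18(y + 2)(y + 3) = 0 at y ∈ {-3, -2}.
The Hessian is diagonal: diag(f_xx, f_yy). Second derivatives: f_xx(-1)=6; f_yy(-3)=18, f_yy(-2)=-18.
Saddle points occur where the two diagonal entries have opposite signs: (-1, -2). Count: 1.

1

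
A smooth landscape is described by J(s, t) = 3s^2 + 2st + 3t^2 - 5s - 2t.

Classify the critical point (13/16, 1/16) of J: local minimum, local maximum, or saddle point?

local minimum

The Hessian of J is constant: H = [[6, 2], [2, 6]].
det(H) = 6·6 − 2² = 32.
det(H) > 0 and tr(H) = 12 > 0, so H is positive definite and the point is a local minimum.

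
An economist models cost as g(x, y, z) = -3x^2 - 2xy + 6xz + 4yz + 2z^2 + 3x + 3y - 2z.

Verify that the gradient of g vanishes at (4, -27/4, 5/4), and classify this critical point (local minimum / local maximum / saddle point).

saddle point

∇g = (-6x - 2y + 6z + 3, -2x + 4z + 3, 6x + 4y + 4z - 2); substituting (4, -27/4, 5/4) gives ∇g = (0, 0, 0), so (4, -27/4, 5/4) is indeed a critical point.
The Hessian is constant: H = [[-6, -2, 6], [-2, 0, 4], [6, 4, 4]].
Leading principal minors: Δ₁ = -6, Δ₂ = -4, Δ₃ = -16.
The minors fit neither the all-positive nor the alternating-sign pattern, so H is indefinite: a saddle point.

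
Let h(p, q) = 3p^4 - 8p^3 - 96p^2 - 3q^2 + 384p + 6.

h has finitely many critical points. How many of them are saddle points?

h separates as a function of p plus a function of q, so ∇h=0 decouples.
∂h/∂p = 12(p - 4)(p - 2)(p + 4) = 0 at p ∈ {-4, 2, 4}; ∂h/∂q = -6q = 0 at q ∈ {0}.
The Hessian is diagonal: diag(h_pp, h_qq). Second derivatives: h_pp(-4)=576, h_pp(2)=-144, h_pp(4)=192; h_qq(0)=-6.
Saddle points occur where the two diagonal entries have opposite signs: (-4, 0), (4, 0). Count: 2.

2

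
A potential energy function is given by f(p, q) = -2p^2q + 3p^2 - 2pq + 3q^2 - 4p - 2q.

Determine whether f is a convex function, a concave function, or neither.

The term -2p^2q is cubic, so the Hessian is not constant.
∂²f/∂p² = -4q + 6, which takes both signs as q varies (negative for sufficiently large q). A diagonal entry of the Hessian changing sign means the Hessian is neither positive- nor negative-semidefinite on all of R^2.

neither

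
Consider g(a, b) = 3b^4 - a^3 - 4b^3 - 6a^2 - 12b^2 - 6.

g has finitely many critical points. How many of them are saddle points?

g separates as a function of a plus a function of b, so ∇g=0 decouples.
∂g/∂a = -3a(a + 4) = 0 at a ∈ {-4, 0}; ∂g/∂b = 12b(b - 2)(b + 1) = 0 at b ∈ {-1, 0, 2}.
The Hessian is diagonal: diag(g_aa, g_bb). Second derivatives: g_aa(-4)=12, g_aa(0)=-12; g_bb(-1)=36, g_bb(0)=-24, g_bb(2)=72.
Saddle points occur where the two diagonal entries have opposite signs: (-4, 0), (0, -1), (0, 2). Count: 3.

3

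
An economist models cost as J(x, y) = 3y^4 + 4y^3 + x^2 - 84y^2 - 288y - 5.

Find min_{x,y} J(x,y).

-1477

J(x,y) separates as P(x) + Q(y) − 5, so its minimum is min P + min Q − 5.
P'(x) = 2x vanishes at x ∈ {0}; Q'(y) = 12(y - 4)(y + 2)(y + 3) vanishes at y ∈ {-3, -2, 4}.
Local minima of P (where P''>0): P(0)=0. Local minima of Q: Q(-3)=243, Q(4)=-1472.
So the global minimum of J is P(0) + Q(4) − 5 = 0 − 1472 − 5 = -1477, attained at (0, 4).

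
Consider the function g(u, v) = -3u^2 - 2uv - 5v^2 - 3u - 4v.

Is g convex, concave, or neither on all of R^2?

g is quadratic, so its Hessian is the constant matrix H = [[-6, -2], [-2, -10]].
det(H) = 56, tr(H) = -16.
det(H) > 0 and tr(H) < 0, so H is negative definite everywhere: concave.

concave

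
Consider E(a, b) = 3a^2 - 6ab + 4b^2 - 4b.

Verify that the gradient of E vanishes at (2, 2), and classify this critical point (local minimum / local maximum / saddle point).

∇E = (6a - 6b, -6a + 8b - 4); substituting (2, 2) gives ∇E = (0, 0), so (2, 2) is indeed a critical point.
The Hessian of E is constant: H = [[6, -6], [-6, 8]].
det(H) = 6·8 − (-6)² = 12.
det(H) > 0 and tr(H) = 14 > 0, so H is positive definite and the point is a local minimum.

local minimum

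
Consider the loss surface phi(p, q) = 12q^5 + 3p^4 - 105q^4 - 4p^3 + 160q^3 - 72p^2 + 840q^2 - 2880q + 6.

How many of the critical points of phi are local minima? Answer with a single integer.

phi separates as a function of p plus a function of q, so ∇phi=0 decouples.
∂phi/∂p = 12p(p - 4)(p + 3) = 0 at p ∈ {-3, 0, 4}; ∂phi/∂q = 60(q - 4)(q - 3)(q - 2)(q + 2) = 0 at q ∈ {-2, 2, 3, 4}.
The Hessian is diagonal: diag(phi_pp, phi_qq). Second derivatives: phi_pp(-3)=252, phi_pp(0)=-144, phi_pp(4)=336; phi_qq(-2)=-7200, phi_qq(2)=480, phi_qq(3)=-300, phi_qq(4)=720.
Local minima occur where both diagonal entries positive: (-3, 2), (-3, 4), (4, 2), (4, 4). Count: 4.

4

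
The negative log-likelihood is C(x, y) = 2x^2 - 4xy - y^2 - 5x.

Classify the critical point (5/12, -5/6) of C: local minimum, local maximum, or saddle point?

saddle point

The Hessian of C is constant: H = [[4, -4], [-4, -2]].
det(H) = 4·(-2) − (-4)² = -24.
Since det(H) < 0, H is indefinite and the critical point is a saddle point.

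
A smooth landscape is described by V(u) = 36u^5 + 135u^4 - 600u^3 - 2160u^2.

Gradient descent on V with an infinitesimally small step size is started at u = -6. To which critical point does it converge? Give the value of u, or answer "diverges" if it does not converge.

V'(u) = 180u(u - 3)(u + 2)(u + 4), so V'(-6) = 77760.
Gradient descent moves in the -V' direction, i.e. u is decreasing.
There is no critical point below u=-6, and V' keeps the same sign, so the iterate runs off to −∞.

diverges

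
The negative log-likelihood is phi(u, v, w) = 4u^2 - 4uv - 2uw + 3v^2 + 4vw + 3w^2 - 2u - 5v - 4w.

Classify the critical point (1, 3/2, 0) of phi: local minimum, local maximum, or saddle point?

local minimum

The Hessian is constant: H = [[8, -4, -2], [-4, 6, 4], [-2, 4, 6]].
Leading principal minors: Δ₁ = 8, Δ₂ = 32, Δ₃ = 104.
All leading minors are positive, so H is positive definite: a local minimum.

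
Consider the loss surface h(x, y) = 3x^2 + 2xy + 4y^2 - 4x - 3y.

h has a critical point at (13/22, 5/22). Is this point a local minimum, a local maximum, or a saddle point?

The Hessian of h is constant: H = [[6, 2], [2, 8]].
det(H) = 6·8 − 2² = 44.
det(H) > 0 and tr(H) = 14 > 0, so H is positive definite and the point is a local minimum.

local minimum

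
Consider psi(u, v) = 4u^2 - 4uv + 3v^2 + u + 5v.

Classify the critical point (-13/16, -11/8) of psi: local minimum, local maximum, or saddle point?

The Hessian of psi is constant: H = [[8, -4], [-4, 6]].
det(H) = 8·6 − (-4)² = 32.
det(H) > 0 and tr(H) = 14 > 0, so H is positive definite and the point is a local minimum.

local minimum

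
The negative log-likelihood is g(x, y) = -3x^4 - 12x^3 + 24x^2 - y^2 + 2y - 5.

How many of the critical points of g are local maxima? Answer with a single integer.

2

g separates as a function of x plus a function of y, so ∇g=0 decouples.
∂g/∂x = -12x(x - 1)(x + 4) = 0 at x ∈ {-4, 0, 1}; ∂g/∂y = -2(y - 1) = 0 at y ∈ {1}.
The Hessian is diagonal: diag(g_xx, g_yy). Second derivatives: g_xx(-4)=-240, g_xx(0)=48, g_xx(1)=-60; g_yy(1)=-2.
Local maxima occur where both diagonal entries negative: (-4, 1), (1, 1). Count: 2.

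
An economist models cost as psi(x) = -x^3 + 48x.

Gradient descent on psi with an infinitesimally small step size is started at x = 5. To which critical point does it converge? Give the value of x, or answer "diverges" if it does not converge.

psi'(x) = -3(x - 4)(x + 4), so psi'(5) = -27.
Gradient descent moves in the -psi' direction, i.e. x is increasing.
There is no critical point above x=5, and psi' keeps the same sign, so the iterate runs off to +∞.

diverges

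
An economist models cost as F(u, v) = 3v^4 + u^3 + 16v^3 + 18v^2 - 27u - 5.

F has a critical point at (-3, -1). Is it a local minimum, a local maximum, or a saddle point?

The mixed partial ∂²F/∂u∂v is 0, so the Hessian at any point is diag(F_uu, F_vv) = diag(6u, 12(3v^2 + 8v + 3)).
At (-3, -1): H = diag(-18, -24).
Both eigenvalues are negative, so H is negative definite: a local maximum.

local maximum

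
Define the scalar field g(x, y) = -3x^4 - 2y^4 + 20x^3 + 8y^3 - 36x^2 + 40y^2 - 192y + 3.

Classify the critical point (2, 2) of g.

local minimum

The mixed partial ∂²g/∂x∂y is 0, so the Hessian at any point is diag(g_xx, g_yy) = diag(12(-3x^2 + 10x - 6), 8(-3y^2 + 6y + 10)).
At (2, 2): H = diag(24, 80).
Both eigenvalues are positive, so H is positive definite: a local minimum.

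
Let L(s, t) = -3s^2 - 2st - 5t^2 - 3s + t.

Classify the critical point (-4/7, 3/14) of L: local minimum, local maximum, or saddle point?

The Hessian of L is constant: H = [[-6, -2], [-2, -10]].
det(H) = (-6)·(-10) − (-2)² = 56.
det(H) > 0 and tr(H) = -16 < 0, so H is negative definite and the point is a local maximum.

local maximum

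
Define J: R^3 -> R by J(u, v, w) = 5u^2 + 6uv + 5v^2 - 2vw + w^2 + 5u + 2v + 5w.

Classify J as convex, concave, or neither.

J is quadratic, so its Hessian is the constant matrix H = [[10, 6, 0], [6, 10, -2], [0, -2, 2]].
Leading principal minors: 10, 64, 88.
All positive ⇒ H ≻ 0 ⇒ convex.

convex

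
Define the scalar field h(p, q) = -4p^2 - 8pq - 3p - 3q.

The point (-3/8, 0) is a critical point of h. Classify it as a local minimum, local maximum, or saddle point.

The Hessian of h is constant: H = [[-8, -8], [-8, 0]].
det(H) = (-8)·0 − (-8)² = -64.
Since det(H) < 0, H is indefinite and the critical point is a saddle point.

saddle point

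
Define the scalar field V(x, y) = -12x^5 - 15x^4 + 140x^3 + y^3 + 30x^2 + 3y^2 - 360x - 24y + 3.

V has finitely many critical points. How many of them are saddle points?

V separates as a function of x plus a function of y, so ∇V=0 decouples.
∂V/∂x = -60(x - 2)(x - 1)(x + 1)(x + 3) = 0 at x ∈ {-3, -1, 1, 2}; ∂V/∂y = 3(y - 2)(y + 4) = 0 at y ∈ {-4, 2}.
The Hessian is diagonal: diag(V_xx, V_yy). Second derivatives: V_xx(-3)=2400, V_xx(-1)=-720, V_xx(1)=480, V_xx(2)=-900; V_yy(-4)=-18, V_yy(2)=18.
Saddle points occur where the two diagonal entries have opposite signs: (-3, -4), (-1, 2), (1, -4), (2, 2). Count: 4.

4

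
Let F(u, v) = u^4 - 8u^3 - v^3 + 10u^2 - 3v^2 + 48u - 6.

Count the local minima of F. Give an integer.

F separates as a function of u plus a function of v, so ∇F=0 decouples.
∂F/∂u = 4(u - 4)(u - 3)(u + 1) = 0 at u ∈ {-1, 3, 4}; ∂F/∂v = -3v(v + 2) = 0 at v ∈ {-2, 0}.
The Hessian is diagonal: diag(F_uu, F_vv). Second derivatives: F_uu(-1)=80, F_uu(3)=-16, F_uu(4)=20; F_vv(-2)=6, F_vv(0)=-6.
Local minima occur where both diagonal entries positive: (-1, -2), (4, -2). Count: 2.

2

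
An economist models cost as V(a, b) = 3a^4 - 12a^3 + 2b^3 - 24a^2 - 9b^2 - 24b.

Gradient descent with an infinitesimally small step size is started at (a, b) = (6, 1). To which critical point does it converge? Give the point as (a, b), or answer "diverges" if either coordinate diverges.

(4, 4)

V is separable, so gradient descent decouples: a follows -∂V/∂a, b follows -∂V/∂b.
∂V/∂a = 12a(a - 4)(a + 1); at a=6 this is 1008, so a decreases.
∂V/∂b = 6(b - 4)(b + 1); at b=1 this is -36, so b increases.
a converges to its nearest critical value 4 (a local min of the a-part); b converges to 4. The iterate converges to (4, 4).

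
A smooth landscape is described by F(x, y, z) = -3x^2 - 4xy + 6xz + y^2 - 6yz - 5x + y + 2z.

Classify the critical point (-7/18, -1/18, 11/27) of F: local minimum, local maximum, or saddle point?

saddle point

The Hessian is constant: H = [[-6, -4, 6], [-4, 2, -6], [6, -6, 0]].
Leading principal minors: Δ₁ = -6, Δ₂ = -28, Δ₃ = 432.
The minors fit neither the all-positive nor the alternating-sign pattern, so H is indefinite: a saddle point.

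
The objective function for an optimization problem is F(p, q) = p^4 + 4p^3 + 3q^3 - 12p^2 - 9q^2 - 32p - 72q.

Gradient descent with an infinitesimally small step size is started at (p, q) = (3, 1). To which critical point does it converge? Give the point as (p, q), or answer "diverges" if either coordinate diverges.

F is separable, so gradient descent decouples: p follows -∂F/∂p, q follows -∂F/∂q.
∂F/∂p = 4(p - 2)(p + 1)(p + 4); at p=3 this is 112, so p decreases.
∂F/∂q = 9(q - 4)(q + 2); at q=1 this is -81, so q increases.
p converges to its nearest critical value 2 (a local min of the p-part); q converges to 4. The iterate converges to (2, 4).

(2, 4)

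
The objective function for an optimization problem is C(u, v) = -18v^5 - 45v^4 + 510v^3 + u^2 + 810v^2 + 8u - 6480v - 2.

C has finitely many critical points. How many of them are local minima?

2

C separates as a function of u plus a function of v, so ∇C=0 decouples.
∂C/∂u = 2(u + 4) = 0 at u ∈ {-4}; ∂C/∂v = -90(v - 3)(v - 2)(v + 3)(v + 4) = 0 at v ∈ {-4, -3, 2, 3}.
The Hessian is diagonal: diag(C_uu, C_vv). Second derivatives: C_uu(-4)=2; C_vv(-4)=3780, C_vv(-3)=-2700, C_vv(2)=2700, C_vv(3)=-3780.
Local minima occur where both diagonal entries positive: (-4, -4), (-4, 2). Count: 2.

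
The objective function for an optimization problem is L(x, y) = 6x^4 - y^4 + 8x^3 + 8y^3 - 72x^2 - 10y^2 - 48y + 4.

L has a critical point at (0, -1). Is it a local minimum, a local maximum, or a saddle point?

local maximum

The mixed partial ∂²L/∂x∂y is 0, so the Hessian at any point is diag(L_xx, L_yy) = diag(24(3x^2 + 2x - 6), 4(-3y^2 + 12y - 5)).
At (0, -1): H = diag(-144, -80).
Both eigenvalues are negative, so H is negative definite: a local maximum.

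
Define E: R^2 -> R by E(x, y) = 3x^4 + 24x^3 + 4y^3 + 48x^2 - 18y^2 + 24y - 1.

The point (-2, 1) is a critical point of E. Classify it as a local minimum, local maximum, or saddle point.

local maximum

The mixed partial ∂²E/∂x∂y is 0, so the Hessian at any point is diag(E_xx, E_yy) = diag(12(3x^2 + 12x + 8), 12(2y - 3)).
At (-2, 1): H = diag(-48, -12).
Both eigenvalues are negative, so H is negative definite: a local maximum.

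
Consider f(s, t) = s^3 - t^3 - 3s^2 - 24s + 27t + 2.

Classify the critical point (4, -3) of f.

The mixed partial ∂²f/∂s∂t is 0, so the Hessian at any point is diag(f_ss, f_tt) = diag(6(s - 1), -6t).
At (4, -3): H = diag(18, 18).
Both eigenvalues are positive, so H is positive definite: a local minimum.

local minimum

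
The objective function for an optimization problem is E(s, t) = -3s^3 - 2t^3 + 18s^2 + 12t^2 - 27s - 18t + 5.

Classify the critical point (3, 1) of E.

The mixed partial ∂²E/∂s∂t is 0, so the Hessian at any point is diag(E_ss, E_tt) = diag(18(-s + 2), 12(-t + 2)).
At (3, 1): H = diag(-18, 12).
The eigenvalues have opposite signs, so H is indefinite: a saddle point.

saddle point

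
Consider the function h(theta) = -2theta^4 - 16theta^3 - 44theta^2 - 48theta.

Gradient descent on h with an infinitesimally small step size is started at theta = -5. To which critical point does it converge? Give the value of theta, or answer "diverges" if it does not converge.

diverges

h'(theta) = -8(theta + 1)(theta + 2)(theta + 3), so h'(-5) = 192.
Gradient descent moves in the -h' direction, i.e. theta is decreasing.
There is no critical point below theta=-5, and h' keeps the same sign, so the iterate runs off to −∞.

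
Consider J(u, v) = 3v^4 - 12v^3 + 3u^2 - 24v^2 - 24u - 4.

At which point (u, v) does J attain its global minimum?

(4, 4)

J(u,v) separates as P(u) + Q(v) − 4, so its minimum is min P + min Q − 4.
P'(u) = 6u - 24 vanishes at u ∈ {4}; Q'(v) = 12v(v - 4)(v + 1) vanishes at v ∈ {-1, 0, 4}.
Local minima of P (where P''>0): P(4)=-48. Local minima of Q: Q(-1)=-9, Q(4)=-384.
So the global minimum of J is P(4) + Q(4) − 4 = -48 − 384 − 4 = -436, attained at (4, 4).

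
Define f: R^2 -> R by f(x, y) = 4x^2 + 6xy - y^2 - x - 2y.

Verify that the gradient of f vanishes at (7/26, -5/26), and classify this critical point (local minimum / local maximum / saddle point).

saddle point

∇f = (8x + 6y - 1, 6x - 2y - 2); substituting (7/26, -5/26) gives ∇f = (0, 0), so (7/26, -5/26) is indeed a critical point.
The Hessian of f is constant: H = [[8, 6], [6, -2]].
det(H) = 8·(-2) − 6² = -52.
Since det(H) < 0, H is indefinite and the critical point is a saddle point.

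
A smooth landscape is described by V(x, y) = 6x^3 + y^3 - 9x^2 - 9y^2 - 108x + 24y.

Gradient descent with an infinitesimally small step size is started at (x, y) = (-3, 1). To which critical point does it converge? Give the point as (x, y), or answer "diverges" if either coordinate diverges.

V is separable, so gradient descent decouples: x follows -∂V/∂x, y follows -∂V/∂y.
∂V/∂x = 18(x - 3)(x + 2); at x=-3 this is 108, so x decreases.
∂V/∂y = 3(y - 4)(y - 2); at y=1 this is 9, so y decreases.
The x-coordinate has no critical point in that direction and runs off to infinity.

diverges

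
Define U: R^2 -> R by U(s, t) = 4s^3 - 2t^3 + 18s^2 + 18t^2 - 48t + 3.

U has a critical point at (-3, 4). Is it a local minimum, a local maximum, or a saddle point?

local maximum

The mixed partial ∂²U/∂s∂t is 0, so the Hessian at any point is diag(U_ss, U_tt) = diag(12(2s + 3), 12(-t + 3)).
At (-3, 4): H = diag(-36, -12).
Both eigenvalues are negative, so H is negative definite: a local maximum.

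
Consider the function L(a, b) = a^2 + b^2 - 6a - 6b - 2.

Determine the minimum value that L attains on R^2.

-20

L(a,b) separates as P(a) + Q(b) − 2, so its minimum is min P + min Q − 2.
P'(a) = 2a - 6 vanishes at a ∈ {3}; Q'(b) = 2b - 6 vanishes at b ∈ {3}.
Local minima of P (where P''>0): P(3)=-9. Local minima of Q: Q(3)=-9.
So the global minimum of L is P(3) + Q(3) − 2 = -9 − 9 − 2 = -20, attained at (3, 3).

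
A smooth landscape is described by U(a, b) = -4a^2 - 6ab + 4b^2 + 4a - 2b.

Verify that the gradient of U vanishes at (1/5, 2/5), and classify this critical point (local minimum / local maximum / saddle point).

∇U = (-8a - 6b + 4, -6a + 8b - 2); substituting (1/5, 2/5) gives ∇U = (0, 0), so (1/5, 2/5) is indeed a critical point.
The Hessian of U is constant: H = [[-8, -6], [-6, 8]].
det(H) = (-8)·8 − (-6)² = -100.
Since det(H) < 0, H is indefinite and the critical point is a saddle point.

saddle point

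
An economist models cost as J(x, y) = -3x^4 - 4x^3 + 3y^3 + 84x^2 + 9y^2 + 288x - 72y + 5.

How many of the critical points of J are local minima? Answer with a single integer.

1

J separates as a function of x plus a function of y, so ∇J=0 decouples.
∂J/∂x = -12(x - 4)(x + 2)(x + 3) = 0 at x ∈ {-3, -2, 4}; ∂J/∂y = 9(y - 2)(y + 4) = 0 at y ∈ {-4, 2}.
The Hessian is diagonal: diag(J_xx, J_yy). Second derivatives: J_xx(-3)=-84, J_xx(-2)=72, J_xx(4)=-504; J_yy(-4)=-54, J_yy(2)=54.
Local minima occur where both diagonal entries positive: (-2, 2). Count: 1.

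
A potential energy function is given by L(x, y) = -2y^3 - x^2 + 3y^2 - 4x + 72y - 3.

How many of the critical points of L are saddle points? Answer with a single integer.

L separates as a function of x plus a function of y, so ∇L=0 decouples.
∂L/∂x = -2(x + 2) = 0 at x ∈ {-2}; ∂L/∂y = -6(y - 4)(y + 3) = 0 at y ∈ {-3, 4}.
The Hessian is diagonal: diag(L_xx, L_yy). Second derivatives: L_xx(-2)=-2; L_yy(-3)=42, L_yy(4)=-42.
Saddle points occur where the two diagonal entries have opposite signs: (-2, -3). Count: 1.

1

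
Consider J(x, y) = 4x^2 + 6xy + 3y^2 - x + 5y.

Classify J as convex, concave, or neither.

convex

J is quadratic, so its Hessian is the constant matrix H = [[8, 6], [6, 6]].
det(H) = 12, tr(H) = 14.
det(H) > 0 and tr(H) > 0, so H is positive definite everywhere: convex.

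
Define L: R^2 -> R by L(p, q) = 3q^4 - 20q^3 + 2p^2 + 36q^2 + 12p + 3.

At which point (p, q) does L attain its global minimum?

L(p,q) separates as A(p) + B(q) + 3, so its minimum is min A + min B + 3.
A'(p) = 4p + 12 vanishes at p ∈ {-3}; B'(q) = 12q(q - 3)(q - 2) vanishes at q ∈ {0, 2, 3}.
Local minima of A (where A''>0): A(-3)=-18. Local minima of B: B(0)=0, B(3)=27.
So the global minimum of L is A(-3) + B(0) + 3 = -18 + 0 + 3 = -15, attained at (-3, 0).

(-3, 0)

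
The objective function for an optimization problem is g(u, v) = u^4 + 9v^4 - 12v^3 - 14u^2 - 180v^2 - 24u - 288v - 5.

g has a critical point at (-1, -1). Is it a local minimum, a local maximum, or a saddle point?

local maximum

The mixed partial ∂²g/∂u∂v is 0, so the Hessian at any point is diag(g_uu, g_vv) = diag(4(3u^2 - 7), 36(3v^2 - 2v - 10)).
At (-1, -1): H = diag(-16, -180).
Both eigenvalues are negative, so H is negative definite: a local maximum.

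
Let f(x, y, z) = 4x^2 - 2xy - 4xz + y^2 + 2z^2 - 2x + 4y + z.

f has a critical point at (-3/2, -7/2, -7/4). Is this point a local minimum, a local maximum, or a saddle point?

local minimum

The Hessian is constant: H = [[8, -2, -4], [-2, 2, 0], [-4, 0, 4]].
Leading principal minors: Δ₁ = 8, Δ₂ = 12, Δ₃ = 16.
All leading minors are positive, so H is positive definite: a local minimum.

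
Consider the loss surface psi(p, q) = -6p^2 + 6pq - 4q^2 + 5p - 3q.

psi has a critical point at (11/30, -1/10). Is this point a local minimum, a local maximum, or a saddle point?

The Hessian of psi is constant: H = [[-12, 6], [6, -8]].
det(H) = (-12)·(-8) − 6² = 60.
det(H) > 0 and tr(H) = -20 < 0, so H is negative definite and the point is a local maximum.

local maximum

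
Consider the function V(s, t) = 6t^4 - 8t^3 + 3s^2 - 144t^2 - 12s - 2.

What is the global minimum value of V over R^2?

-1294

V(s,t) separates as P(s) + Q(t) − 2, so its minimum is min P + min Q − 2.
P'(s) = 6s - 12 vanishes at s ∈ {2}; Q'(t) = 24t(t - 4)(t + 3) vanishes at t ∈ {-3, 0, 4}.
Local minima of P (where P''>0): P(2)=-12. Local minima of Q: Q(-3)=-594, Q(4)=-1280.
So the global minimum of V is P(2) + Q(4) − 2 = -12 − 1280 − 2 = -1294, attained at (2, 4).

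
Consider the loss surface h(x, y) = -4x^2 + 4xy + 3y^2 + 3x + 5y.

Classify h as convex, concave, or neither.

h is quadratic, so its Hessian is the constant matrix H = [[-8, 4], [4, 6]].
det(H) = -64, tr(H) = -2.
det(H) < 0, so H is indefinite: neither convex nor concave.

neither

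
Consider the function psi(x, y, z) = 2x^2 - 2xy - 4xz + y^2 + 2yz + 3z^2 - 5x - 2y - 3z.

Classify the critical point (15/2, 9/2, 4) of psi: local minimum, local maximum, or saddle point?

local minimum

The Hessian is constant: H = [[4, -2, -4], [-2, 2, 2], [-4, 2, 6]].
Leading principal minors: Δ₁ = 4, Δ₂ = 4, Δ₃ = 8.
All leading minors are positive, so H is positive definite: a local minimum.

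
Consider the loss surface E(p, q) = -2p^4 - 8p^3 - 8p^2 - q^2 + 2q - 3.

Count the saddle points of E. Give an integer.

E separates as a function of p plus a function of q, so ∇E=0 decouples.
∂E/∂p = -8p(p + 1)(p + 2) = 0 at p ∈ {-2, -1, 0}; ∂E/∂q = -2(q - 1) = 0 at q ∈ {1}.
The Hessian is diagonal: diag(E_pp, E_qq). Second derivatives: E_pp(-2)=-16, E_pp(-1)=8, E_pp(0)=-16; E_qq(1)=-2.
Saddle points occur where the two diagonal entries have opposite signs: (-1, 1). Count: 1.

1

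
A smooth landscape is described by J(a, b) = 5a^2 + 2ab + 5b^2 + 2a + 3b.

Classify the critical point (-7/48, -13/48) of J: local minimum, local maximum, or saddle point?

The Hessian of J is constant: H = [[10, 2], [2, 10]].
det(H) = 10·10 − 2² = 96.
det(H) > 0 and tr(H) = 20 > 0, so H is positive definite and the point is a local minimum.

local minimum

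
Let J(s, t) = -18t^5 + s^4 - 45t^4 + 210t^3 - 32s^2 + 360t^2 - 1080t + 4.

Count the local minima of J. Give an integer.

J separates as a function of s plus a function of t, so ∇J=0 decouples.
∂J/∂s = 4s(s - 4)(s + 4) = 0 at s ∈ {-4, 0, 4}; ∂J/∂t = -90(t - 2)(t - 1)(t + 2)(t + 3) = 0 at t ∈ {-3, -2, 1, 2}.
The Hessian is diagonal: diag(J_ss, J_tt). Second derivatives: J_ss(-4)=128, J_ss(0)=-64, J_ss(4)=128; J_tt(-3)=1800, J_tt(-2)=-1080, J_tt(1)=1080, J_tt(2)=-1800.
Local minima occur where both diagonal entries positive: (-4, -3), (-4, 1), (4, -3), (4, 1). Count: 4.

4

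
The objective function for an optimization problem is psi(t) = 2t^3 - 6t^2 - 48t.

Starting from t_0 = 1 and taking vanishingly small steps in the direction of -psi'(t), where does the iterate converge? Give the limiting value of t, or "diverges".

psi'(t) = 6(t - 4)(t + 2), so psi'(1) = -54.
Gradient descent moves in the -psi' direction, i.e. t is increasing.
The nearest critical point in that direction is t = 4, where psi'' = 36 > 0 (a local minimum). The iterate converges there.

4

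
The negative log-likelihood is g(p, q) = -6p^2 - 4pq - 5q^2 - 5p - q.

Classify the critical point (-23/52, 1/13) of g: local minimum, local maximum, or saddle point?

local maximum

The Hessian of g is constant: H = [[-12, -4], [-4, -10]].
det(H) = (-12)·(-10) − (-4)² = 104.
det(H) > 0 and tr(H) = -22 < 0, so H is negative definite and the point is a local maximum.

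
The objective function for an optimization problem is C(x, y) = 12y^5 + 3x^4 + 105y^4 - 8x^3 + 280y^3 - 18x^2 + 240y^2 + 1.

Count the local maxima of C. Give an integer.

C separates as a function of x plus a function of y, so ∇C=0 decouples.
∂C/∂x = 12x(x - 3)(x + 1) = 0 at x ∈ {-1, 0, 3}; ∂C/∂y = 60y(y + 1)(y + 2)(y + 4) = 0 at y ∈ {-4, -2, -1, 0}.
The Hessian is diagonal: diag(C_xx, C_yy). Second derivatives: C_xx(-1)=48, C_xx(0)=-36, C_xx(3)=144; C_yy(-4)=-1440, C_yy(-2)=240, C_yy(-1)=-180, C_yy(0)=480.
Local maxima occur where both diagonal entries negative: (0, -4), (0, -1). Count: 2.

2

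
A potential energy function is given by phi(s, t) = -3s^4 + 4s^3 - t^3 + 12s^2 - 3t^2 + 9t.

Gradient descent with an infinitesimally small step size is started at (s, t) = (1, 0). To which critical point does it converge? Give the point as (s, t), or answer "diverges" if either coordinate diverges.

phi is separable, so gradient descent decouples: s follows -∂phi/∂s, t follows -∂phi/∂t.
∂phi/∂s = -12s(s - 2)(s + 1); at s=1 this is 24, so s decreases.
∂phi/∂t = -3(t - 1)(t + 3); at t=0 this is 9, so t decreases.
s converges to its nearest critical value 0 (a local min of the s-part); t converges to -3. The iterate converges to (0, -3).

(0, -3)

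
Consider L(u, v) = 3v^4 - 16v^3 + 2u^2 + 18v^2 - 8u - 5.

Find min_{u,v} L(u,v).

L(u,v) separates as P(u) + Q(v) − 5, so its minimum is min P + min Q − 5.
P'(u) = 4u - 8 vanishes at u ∈ {2}; Q'(v) = 12v(v - 3)(v - 1) vanishes at v ∈ {0, 1, 3}.
Local minima of P (where P''>0): P(2)=-8. Local minima of Q: Q(0)=0, Q(3)=-27.
So the global minimum of L is P(2) + Q(3) − 5 = -8 − 27 − 5 = -40, attained at (2, 3).

-40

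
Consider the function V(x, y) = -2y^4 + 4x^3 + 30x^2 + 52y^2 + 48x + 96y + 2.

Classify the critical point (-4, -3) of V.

The mixed partial ∂²V/∂x∂y is 0, so the Hessian at any point is diag(V_xx, V_yy) = diag(12(2x + 5), 8(-3y^2 + 13)).
At (-4, -3): H = diag(-36, -112).
Both eigenvalues are negative, so H is negative definite: a local maximum.

local maximum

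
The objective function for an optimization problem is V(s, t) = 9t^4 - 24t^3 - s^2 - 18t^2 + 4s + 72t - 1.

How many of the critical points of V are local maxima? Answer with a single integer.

1

V separates as a function of s plus a function of t, so ∇V=0 decouples.
∂V/∂s = -2(s - 2) = 0 at s ∈ {2}; ∂V/∂t = 36(t - 2)(t - 1)(t + 1) = 0 at t ∈ {-1, 1, 2}.
The Hessian is diagonal: diag(V_ss, V_tt). Second derivatives: V_ss(2)=-2; V_tt(-1)=216, V_tt(1)=-72, V_tt(2)=108.
Local maxima occur where both diagonal entries negative: (2, 1). Count: 1.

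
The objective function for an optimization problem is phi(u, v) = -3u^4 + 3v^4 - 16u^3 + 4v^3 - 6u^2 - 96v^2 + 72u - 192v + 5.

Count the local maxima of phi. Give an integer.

2

phi separates as a function of u plus a function of v, so ∇phi=0 decouples.
∂phi/∂u = -12(u - 1)(u + 2)(u + 3) = 0 at u ∈ {-3, -2, 1}; ∂phi/∂v = 12(v - 4)(v + 1)(v + 4) = 0 at v ∈ {-4, -1, 4}.
The Hessian is diagonal: diag(phi_uu, phi_vv). Second derivatives: phi_uu(-3)=-48, phi_uu(-2)=36, phi_uu(1)=-144; phi_vv(-4)=288, phi_vv(-1)=-180, phi_vv(4)=480.
Local maxima occur where both diagonal entries negative: (-3, -1), (1, -1). Count: 2.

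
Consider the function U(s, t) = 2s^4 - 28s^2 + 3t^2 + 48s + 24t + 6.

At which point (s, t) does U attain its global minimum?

U(s,t) separates as P(s) + Q(t) + 6, so its minimum is min P + min Q + 6.
P'(s) = 8(s - 2)(s - 1)(s + 3) vanishes at s ∈ {-3, 1, 2}; Q'(t) = 6(t + 4) vanishes at t ∈ {-4}.
Local minima of P (where P''>0): P(-3)=-234, P(2)=16. Local minima of Q: Q(-4)=-48.
So the global minimum of U is P(-3) + Q(-4) + 6 = -234 − 48 + 6 = -276, attained at (-3, -4).

(-3, -4)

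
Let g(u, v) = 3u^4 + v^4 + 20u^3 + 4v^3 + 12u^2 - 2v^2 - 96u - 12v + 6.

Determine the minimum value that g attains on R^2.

-64

g(u,v) separates as P(u) + Q(v) + 6, so its minimum is min P + min Q + 6.
P'(u) = 12(u - 1)(u + 2)(u + 4) vanishes at u ∈ {-4, -2, 1}; Q'(v) = 4(v - 1)(v + 1)(v + 3) vanishes at v ∈ {-3, -1, 1}.
Local minima of P (where P''>0): P(-4)=64, P(1)=-61. Local minima of Q: Q(-3)=-9, Q(1)=-9.
So the global minimum of g is P(1) + Q(-3) + 6 = -61 − 9 + 6 = -64, attained at (1, -3).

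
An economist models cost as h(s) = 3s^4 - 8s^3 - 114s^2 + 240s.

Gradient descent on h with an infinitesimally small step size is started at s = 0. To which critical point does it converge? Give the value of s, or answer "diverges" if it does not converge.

h'(s) = 12(s - 5)(s - 1)(s + 4), so h'(0) = 240.
Gradient descent moves in the -h' direction, i.e. s is decreasing.
The nearest critical point in that direction is s = -4, where h'' = 540 > 0 (a local minimum). The iterate converges there.

-4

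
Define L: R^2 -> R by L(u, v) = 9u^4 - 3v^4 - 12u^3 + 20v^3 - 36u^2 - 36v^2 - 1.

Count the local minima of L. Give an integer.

2

L separates as a function of u plus a function of v, so ∇L=0 decouples.
∂L/∂u = 36u(u - 2)(u + 1) = 0 at u ∈ {-1, 0, 2}; ∂L/∂v = -12v(v - 3)(v - 2) = 0 at v ∈ {0, 2, 3}.
The Hessian is diagonal: diag(L_uu, L_vv). Second derivatives: L_uu(-1)=108, L_uu(0)=-72, L_uu(2)=216; L_vv(0)=-72, L_vv(2)=24, L_vv(3)=-36.
Local minima occur where both diagonal entries positive: (-1, 2), (2, 2). Count: 2.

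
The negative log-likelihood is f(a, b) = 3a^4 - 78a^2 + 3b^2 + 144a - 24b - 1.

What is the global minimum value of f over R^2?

f(a,b) separates as P(a) + Q(b) − 1, so its minimum is min P + min Q − 1.
P'(a) = 12(a - 3)(a - 1)(a + 4) vanishes at a ∈ {-4, 1, 3}; Q'(b) = 6b - 24 vanishes at b ∈ {4}.
Local minima of P (where P''>0): P(-4)=-1056, P(3)=-27. Local minima of Q: Q(4)=-48.
So the global minimum of f is P(-4) + Q(4) − 1 = -1056 − 48 − 1 = -1105, attained at (-4, 4).

-1105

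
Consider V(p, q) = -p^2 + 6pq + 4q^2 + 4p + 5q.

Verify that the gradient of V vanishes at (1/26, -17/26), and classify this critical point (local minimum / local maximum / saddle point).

∇V = (-2p + 6q + 4, 6p + 8q + 5); substituting (1/26, -17/26) gives ∇V = (0, 0), so (1/26, -17/26) is indeed a critical point.
The Hessian of V is constant: H = [[-2, 6], [6, 8]].
det(H) = (-2)·8 − 6² = -52.
Since det(H) < 0, H is indefinite and the critical point is a saddle point.

saddle point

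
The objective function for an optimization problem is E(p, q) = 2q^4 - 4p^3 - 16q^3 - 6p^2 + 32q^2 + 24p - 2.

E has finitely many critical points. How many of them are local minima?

2

E separates as a function of p plus a function of q, so ∇E=0 decouples.
∂E/∂p = -12(p - 1)(p + 2) = 0 at p ∈ {-2, 1}; ∂E/∂q = 8q(q - 4)(q - 2) = 0 at q ∈ {0, 2, 4}.
The Hessian is diagonal: diag(E_pp, E_qq). Second derivatives: E_pp(-2)=36, E_pp(1)=-36; E_qq(0)=64, E_qq(2)=-32, E_qq(4)=64.
Local minima occur where both diagonal entries positive: (-2, 0), (-2, 4). Count: 2.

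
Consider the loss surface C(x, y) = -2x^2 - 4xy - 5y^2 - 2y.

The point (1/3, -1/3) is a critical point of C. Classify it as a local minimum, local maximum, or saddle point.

local maximum

The Hessian of C is constant: H = [[-4, -4], [-4, -10]].
det(H) = (-4)·(-10) − (-4)² = 24.
det(H) > 0 and tr(H) = -14 < 0, so H is negative definite and the point is a local maximum.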